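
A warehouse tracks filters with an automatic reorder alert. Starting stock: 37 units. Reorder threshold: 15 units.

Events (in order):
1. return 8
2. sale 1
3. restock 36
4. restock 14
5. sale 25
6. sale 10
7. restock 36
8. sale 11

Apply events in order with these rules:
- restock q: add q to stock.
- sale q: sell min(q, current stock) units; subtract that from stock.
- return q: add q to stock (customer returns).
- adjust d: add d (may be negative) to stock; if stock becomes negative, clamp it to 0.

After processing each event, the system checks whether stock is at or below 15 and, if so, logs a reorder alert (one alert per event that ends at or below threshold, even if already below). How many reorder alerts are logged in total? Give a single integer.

Answer: 0

Derivation:
Processing events:
Start: stock = 37
  Event 1 (return 8): 37 + 8 = 45
  Event 2 (sale 1): sell min(1,45)=1. stock: 45 - 1 = 44. total_sold = 1
  Event 3 (restock 36): 44 + 36 = 80
  Event 4 (restock 14): 80 + 14 = 94
  Event 5 (sale 25): sell min(25,94)=25. stock: 94 - 25 = 69. total_sold = 26
  Event 6 (sale 10): sell min(10,69)=10. stock: 69 - 10 = 59. total_sold = 36
  Event 7 (restock 36): 59 + 36 = 95
  Event 8 (sale 11): sell min(11,95)=11. stock: 95 - 11 = 84. total_sold = 47
Final: stock = 84, total_sold = 47

Checking against threshold 15:
  After event 1: stock=45 > 15
  After event 2: stock=44 > 15
  After event 3: stock=80 > 15
  After event 4: stock=94 > 15
  After event 5: stock=69 > 15
  After event 6: stock=59 > 15
  After event 7: stock=95 > 15
  After event 8: stock=84 > 15
Alert events: []. Count = 0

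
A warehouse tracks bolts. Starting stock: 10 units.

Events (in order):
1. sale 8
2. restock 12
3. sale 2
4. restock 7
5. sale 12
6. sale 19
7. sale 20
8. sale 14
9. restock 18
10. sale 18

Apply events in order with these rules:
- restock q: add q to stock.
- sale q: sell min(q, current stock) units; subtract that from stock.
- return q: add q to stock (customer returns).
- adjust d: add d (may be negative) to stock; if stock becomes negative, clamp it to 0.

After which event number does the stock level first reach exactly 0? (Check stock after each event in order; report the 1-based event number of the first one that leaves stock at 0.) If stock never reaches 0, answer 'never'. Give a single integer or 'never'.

Processing events:
Start: stock = 10
  Event 1 (sale 8): sell min(8,10)=8. stock: 10 - 8 = 2. total_sold = 8
  Event 2 (restock 12): 2 + 12 = 14
  Event 3 (sale 2): sell min(2,14)=2. stock: 14 - 2 = 12. total_sold = 10
  Event 4 (restock 7): 12 + 7 = 19
  Event 5 (sale 12): sell min(12,19)=12. stock: 19 - 12 = 7. total_sold = 22
  Event 6 (sale 19): sell min(19,7)=7. stock: 7 - 7 = 0. total_sold = 29
  Event 7 (sale 20): sell min(20,0)=0. stock: 0 - 0 = 0. total_sold = 29
  Event 8 (sale 14): sell min(14,0)=0. stock: 0 - 0 = 0. total_sold = 29
  Event 9 (restock 18): 0 + 18 = 18
  Event 10 (sale 18): sell min(18,18)=18. stock: 18 - 18 = 0. total_sold = 47
Final: stock = 0, total_sold = 47

First zero at event 6.

Answer: 6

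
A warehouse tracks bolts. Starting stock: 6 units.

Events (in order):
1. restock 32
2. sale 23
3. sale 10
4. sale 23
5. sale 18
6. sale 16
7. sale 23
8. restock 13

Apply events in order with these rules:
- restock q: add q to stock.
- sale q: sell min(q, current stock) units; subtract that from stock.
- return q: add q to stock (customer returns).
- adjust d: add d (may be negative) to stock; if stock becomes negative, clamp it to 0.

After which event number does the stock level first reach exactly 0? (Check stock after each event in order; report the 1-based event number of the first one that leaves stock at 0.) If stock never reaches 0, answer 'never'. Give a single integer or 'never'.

Answer: 4

Derivation:
Processing events:
Start: stock = 6
  Event 1 (restock 32): 6 + 32 = 38
  Event 2 (sale 23): sell min(23,38)=23. stock: 38 - 23 = 15. total_sold = 23
  Event 3 (sale 10): sell min(10,15)=10. stock: 15 - 10 = 5. total_sold = 33
  Event 4 (sale 23): sell min(23,5)=5. stock: 5 - 5 = 0. total_sold = 38
  Event 5 (sale 18): sell min(18,0)=0. stock: 0 - 0 = 0. total_sold = 38
  Event 6 (sale 16): sell min(16,0)=0. stock: 0 - 0 = 0. total_sold = 38
  Event 7 (sale 23): sell min(23,0)=0. stock: 0 - 0 = 0. total_sold = 38
  Event 8 (restock 13): 0 + 13 = 13
Final: stock = 13, total_sold = 38

First zero at event 4.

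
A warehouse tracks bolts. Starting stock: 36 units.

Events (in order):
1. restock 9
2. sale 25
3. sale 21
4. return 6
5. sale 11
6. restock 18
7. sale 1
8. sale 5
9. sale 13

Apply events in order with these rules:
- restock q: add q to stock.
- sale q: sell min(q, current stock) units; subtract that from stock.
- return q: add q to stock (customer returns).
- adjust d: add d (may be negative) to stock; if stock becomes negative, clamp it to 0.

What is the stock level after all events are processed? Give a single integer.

Processing events:
Start: stock = 36
  Event 1 (restock 9): 36 + 9 = 45
  Event 2 (sale 25): sell min(25,45)=25. stock: 45 - 25 = 20. total_sold = 25
  Event 3 (sale 21): sell min(21,20)=20. stock: 20 - 20 = 0. total_sold = 45
  Event 4 (return 6): 0 + 6 = 6
  Event 5 (sale 11): sell min(11,6)=6. stock: 6 - 6 = 0. total_sold = 51
  Event 6 (restock 18): 0 + 18 = 18
  Event 7 (sale 1): sell min(1,18)=1. stock: 18 - 1 = 17. total_sold = 52
  Event 8 (sale 5): sell min(5,17)=5. stock: 17 - 5 = 12. total_sold = 57
  Event 9 (sale 13): sell min(13,12)=12. stock: 12 - 12 = 0. total_sold = 69
Final: stock = 0, total_sold = 69

Answer: 0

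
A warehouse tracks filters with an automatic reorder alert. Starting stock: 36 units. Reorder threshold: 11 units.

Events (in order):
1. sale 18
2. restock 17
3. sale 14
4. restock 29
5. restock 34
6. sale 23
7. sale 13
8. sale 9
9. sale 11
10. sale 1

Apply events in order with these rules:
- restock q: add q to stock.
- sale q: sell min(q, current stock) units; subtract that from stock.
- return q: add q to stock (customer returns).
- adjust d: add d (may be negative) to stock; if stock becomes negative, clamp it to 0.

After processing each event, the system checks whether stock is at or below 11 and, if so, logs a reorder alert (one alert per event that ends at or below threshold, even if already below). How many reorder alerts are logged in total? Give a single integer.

Processing events:
Start: stock = 36
  Event 1 (sale 18): sell min(18,36)=18. stock: 36 - 18 = 18. total_sold = 18
  Event 2 (restock 17): 18 + 17 = 35
  Event 3 (sale 14): sell min(14,35)=14. stock: 35 - 14 = 21. total_sold = 32
  Event 4 (restock 29): 21 + 29 = 50
  Event 5 (restock 34): 50 + 34 = 84
  Event 6 (sale 23): sell min(23,84)=23. stock: 84 - 23 = 61. total_sold = 55
  Event 7 (sale 13): sell min(13,61)=13. stock: 61 - 13 = 48. total_sold = 68
  Event 8 (sale 9): sell min(9,48)=9. stock: 48 - 9 = 39. total_sold = 77
  Event 9 (sale 11): sell min(11,39)=11. stock: 39 - 11 = 28. total_sold = 88
  Event 10 (sale 1): sell min(1,28)=1. stock: 28 - 1 = 27. total_sold = 89
Final: stock = 27, total_sold = 89

Checking against threshold 11:
  After event 1: stock=18 > 11
  After event 2: stock=35 > 11
  After event 3: stock=21 > 11
  After event 4: stock=50 > 11
  After event 5: stock=84 > 11
  After event 6: stock=61 > 11
  After event 7: stock=48 > 11
  After event 8: stock=39 > 11
  After event 9: stock=28 > 11
  After event 10: stock=27 > 11
Alert events: []. Count = 0

Answer: 0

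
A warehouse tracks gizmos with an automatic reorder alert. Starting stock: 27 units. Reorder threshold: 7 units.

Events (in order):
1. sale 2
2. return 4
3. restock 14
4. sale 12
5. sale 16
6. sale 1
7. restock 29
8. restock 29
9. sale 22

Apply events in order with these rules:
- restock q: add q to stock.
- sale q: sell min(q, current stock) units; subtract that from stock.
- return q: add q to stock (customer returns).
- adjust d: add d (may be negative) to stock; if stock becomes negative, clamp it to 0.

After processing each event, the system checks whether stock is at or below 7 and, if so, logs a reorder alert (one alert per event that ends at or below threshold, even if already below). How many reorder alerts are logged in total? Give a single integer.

Processing events:
Start: stock = 27
  Event 1 (sale 2): sell min(2,27)=2. stock: 27 - 2 = 25. total_sold = 2
  Event 2 (return 4): 25 + 4 = 29
  Event 3 (restock 14): 29 + 14 = 43
  Event 4 (sale 12): sell min(12,43)=12. stock: 43 - 12 = 31. total_sold = 14
  Event 5 (sale 16): sell min(16,31)=16. stock: 31 - 16 = 15. total_sold = 30
  Event 6 (sale 1): sell min(1,15)=1. stock: 15 - 1 = 14. total_sold = 31
  Event 7 (restock 29): 14 + 29 = 43
  Event 8 (restock 29): 43 + 29 = 72
  Event 9 (sale 22): sell min(22,72)=22. stock: 72 - 22 = 50. total_sold = 53
Final: stock = 50, total_sold = 53

Checking against threshold 7:
  After event 1: stock=25 > 7
  After event 2: stock=29 > 7
  After event 3: stock=43 > 7
  After event 4: stock=31 > 7
  After event 5: stock=15 > 7
  After event 6: stock=14 > 7
  After event 7: stock=43 > 7
  After event 8: stock=72 > 7
  After event 9: stock=50 > 7
Alert events: []. Count = 0

Answer: 0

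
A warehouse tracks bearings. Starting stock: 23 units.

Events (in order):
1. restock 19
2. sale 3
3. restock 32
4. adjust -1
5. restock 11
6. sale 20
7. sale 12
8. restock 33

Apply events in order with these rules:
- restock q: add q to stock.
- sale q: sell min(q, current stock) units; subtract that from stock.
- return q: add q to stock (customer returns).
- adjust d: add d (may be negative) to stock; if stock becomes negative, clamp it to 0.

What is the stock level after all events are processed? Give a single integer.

Processing events:
Start: stock = 23
  Event 1 (restock 19): 23 + 19 = 42
  Event 2 (sale 3): sell min(3,42)=3. stock: 42 - 3 = 39. total_sold = 3
  Event 3 (restock 32): 39 + 32 = 71
  Event 4 (adjust -1): 71 + -1 = 70
  Event 5 (restock 11): 70 + 11 = 81
  Event 6 (sale 20): sell min(20,81)=20. stock: 81 - 20 = 61. total_sold = 23
  Event 7 (sale 12): sell min(12,61)=12. stock: 61 - 12 = 49. total_sold = 35
  Event 8 (restock 33): 49 + 33 = 82
Final: stock = 82, total_sold = 35

Answer: 82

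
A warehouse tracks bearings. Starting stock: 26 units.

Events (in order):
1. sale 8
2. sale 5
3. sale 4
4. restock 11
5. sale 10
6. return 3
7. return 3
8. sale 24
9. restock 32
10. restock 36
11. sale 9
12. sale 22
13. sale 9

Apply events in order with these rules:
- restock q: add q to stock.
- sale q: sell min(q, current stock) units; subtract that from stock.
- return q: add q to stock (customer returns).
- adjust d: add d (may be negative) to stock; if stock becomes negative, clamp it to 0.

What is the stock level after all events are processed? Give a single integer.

Answer: 28

Derivation:
Processing events:
Start: stock = 26
  Event 1 (sale 8): sell min(8,26)=8. stock: 26 - 8 = 18. total_sold = 8
  Event 2 (sale 5): sell min(5,18)=5. stock: 18 - 5 = 13. total_sold = 13
  Event 3 (sale 4): sell min(4,13)=4. stock: 13 - 4 = 9. total_sold = 17
  Event 4 (restock 11): 9 + 11 = 20
  Event 5 (sale 10): sell min(10,20)=10. stock: 20 - 10 = 10. total_sold = 27
  Event 6 (return 3): 10 + 3 = 13
  Event 7 (return 3): 13 + 3 = 16
  Event 8 (sale 24): sell min(24,16)=16. stock: 16 - 16 = 0. total_sold = 43
  Event 9 (restock 32): 0 + 32 = 32
  Event 10 (restock 36): 32 + 36 = 68
  Event 11 (sale 9): sell min(9,68)=9. stock: 68 - 9 = 59. total_sold = 52
  Event 12 (sale 22): sell min(22,59)=22. stock: 59 - 22 = 37. total_sold = 74
  Event 13 (sale 9): sell min(9,37)=9. stock: 37 - 9 = 28. total_sold = 83
Final: stock = 28, total_sold = 83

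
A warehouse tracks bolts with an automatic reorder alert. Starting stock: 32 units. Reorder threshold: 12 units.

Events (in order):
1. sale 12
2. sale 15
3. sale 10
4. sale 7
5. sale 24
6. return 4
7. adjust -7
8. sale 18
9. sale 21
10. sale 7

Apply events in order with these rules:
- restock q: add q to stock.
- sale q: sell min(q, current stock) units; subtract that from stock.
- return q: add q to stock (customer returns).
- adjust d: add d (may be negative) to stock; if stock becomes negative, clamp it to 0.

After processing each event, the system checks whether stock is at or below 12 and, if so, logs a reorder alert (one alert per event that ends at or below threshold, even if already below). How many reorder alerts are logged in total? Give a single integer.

Processing events:
Start: stock = 32
  Event 1 (sale 12): sell min(12,32)=12. stock: 32 - 12 = 20. total_sold = 12
  Event 2 (sale 15): sell min(15,20)=15. stock: 20 - 15 = 5. total_sold = 27
  Event 3 (sale 10): sell min(10,5)=5. stock: 5 - 5 = 0. total_sold = 32
  Event 4 (sale 7): sell min(7,0)=0. stock: 0 - 0 = 0. total_sold = 32
  Event 5 (sale 24): sell min(24,0)=0. stock: 0 - 0 = 0. total_sold = 32
  Event 6 (return 4): 0 + 4 = 4
  Event 7 (adjust -7): 4 + -7 = 0 (clamped to 0)
  Event 8 (sale 18): sell min(18,0)=0. stock: 0 - 0 = 0. total_sold = 32
  Event 9 (sale 21): sell min(21,0)=0. stock: 0 - 0 = 0. total_sold = 32
  Event 10 (sale 7): sell min(7,0)=0. stock: 0 - 0 = 0. total_sold = 32
Final: stock = 0, total_sold = 32

Checking against threshold 12:
  After event 1: stock=20 > 12
  After event 2: stock=5 <= 12 -> ALERT
  After event 3: stock=0 <= 12 -> ALERT
  After event 4: stock=0 <= 12 -> ALERT
  After event 5: stock=0 <= 12 -> ALERT
  After event 6: stock=4 <= 12 -> ALERT
  After event 7: stock=0 <= 12 -> ALERT
  After event 8: stock=0 <= 12 -> ALERT
  After event 9: stock=0 <= 12 -> ALERT
  After event 10: stock=0 <= 12 -> ALERT
Alert events: [2, 3, 4, 5, 6, 7, 8, 9, 10]. Count = 9

Answer: 9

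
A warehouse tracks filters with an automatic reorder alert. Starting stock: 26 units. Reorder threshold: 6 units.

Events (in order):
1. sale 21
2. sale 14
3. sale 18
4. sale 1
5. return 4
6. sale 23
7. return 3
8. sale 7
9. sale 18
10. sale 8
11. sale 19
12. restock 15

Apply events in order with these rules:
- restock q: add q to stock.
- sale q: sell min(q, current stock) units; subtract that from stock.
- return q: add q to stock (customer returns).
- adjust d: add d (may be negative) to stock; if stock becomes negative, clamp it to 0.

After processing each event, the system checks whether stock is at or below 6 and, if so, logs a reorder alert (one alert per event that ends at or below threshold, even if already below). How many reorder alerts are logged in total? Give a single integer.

Processing events:
Start: stock = 26
  Event 1 (sale 21): sell min(21,26)=21. stock: 26 - 21 = 5. total_sold = 21
  Event 2 (sale 14): sell min(14,5)=5. stock: 5 - 5 = 0. total_sold = 26
  Event 3 (sale 18): sell min(18,0)=0. stock: 0 - 0 = 0. total_sold = 26
  Event 4 (sale 1): sell min(1,0)=0. stock: 0 - 0 = 0. total_sold = 26
  Event 5 (return 4): 0 + 4 = 4
  Event 6 (sale 23): sell min(23,4)=4. stock: 4 - 4 = 0. total_sold = 30
  Event 7 (return 3): 0 + 3 = 3
  Event 8 (sale 7): sell min(7,3)=3. stock: 3 - 3 = 0. total_sold = 33
  Event 9 (sale 18): sell min(18,0)=0. stock: 0 - 0 = 0. total_sold = 33
  Event 10 (sale 8): sell min(8,0)=0. stock: 0 - 0 = 0. total_sold = 33
  Event 11 (sale 19): sell min(19,0)=0. stock: 0 - 0 = 0. total_sold = 33
  Event 12 (restock 15): 0 + 15 = 15
Final: stock = 15, total_sold = 33

Checking against threshold 6:
  After event 1: stock=5 <= 6 -> ALERT
  After event 2: stock=0 <= 6 -> ALERT
  After event 3: stock=0 <= 6 -> ALERT
  After event 4: stock=0 <= 6 -> ALERT
  After event 5: stock=4 <= 6 -> ALERT
  After event 6: stock=0 <= 6 -> ALERT
  After event 7: stock=3 <= 6 -> ALERT
  After event 8: stock=0 <= 6 -> ALERT
  After event 9: stock=0 <= 6 -> ALERT
  After event 10: stock=0 <= 6 -> ALERT
  After event 11: stock=0 <= 6 -> ALERT
  After event 12: stock=15 > 6
Alert events: [1, 2, 3, 4, 5, 6, 7, 8, 9, 10, 11]. Count = 11

Answer: 11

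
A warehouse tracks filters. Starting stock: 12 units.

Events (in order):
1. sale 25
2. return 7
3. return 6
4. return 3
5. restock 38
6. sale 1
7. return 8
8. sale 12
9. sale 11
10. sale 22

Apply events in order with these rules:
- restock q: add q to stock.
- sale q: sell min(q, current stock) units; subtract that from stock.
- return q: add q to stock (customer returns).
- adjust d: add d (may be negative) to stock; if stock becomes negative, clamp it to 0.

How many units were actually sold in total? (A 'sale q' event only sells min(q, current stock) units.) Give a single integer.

Answer: 58

Derivation:
Processing events:
Start: stock = 12
  Event 1 (sale 25): sell min(25,12)=12. stock: 12 - 12 = 0. total_sold = 12
  Event 2 (return 7): 0 + 7 = 7
  Event 3 (return 6): 7 + 6 = 13
  Event 4 (return 3): 13 + 3 = 16
  Event 5 (restock 38): 16 + 38 = 54
  Event 6 (sale 1): sell min(1,54)=1. stock: 54 - 1 = 53. total_sold = 13
  Event 7 (return 8): 53 + 8 = 61
  Event 8 (sale 12): sell min(12,61)=12. stock: 61 - 12 = 49. total_sold = 25
  Event 9 (sale 11): sell min(11,49)=11. stock: 49 - 11 = 38. total_sold = 36
  Event 10 (sale 22): sell min(22,38)=22. stock: 38 - 22 = 16. total_sold = 58
Final: stock = 16, total_sold = 58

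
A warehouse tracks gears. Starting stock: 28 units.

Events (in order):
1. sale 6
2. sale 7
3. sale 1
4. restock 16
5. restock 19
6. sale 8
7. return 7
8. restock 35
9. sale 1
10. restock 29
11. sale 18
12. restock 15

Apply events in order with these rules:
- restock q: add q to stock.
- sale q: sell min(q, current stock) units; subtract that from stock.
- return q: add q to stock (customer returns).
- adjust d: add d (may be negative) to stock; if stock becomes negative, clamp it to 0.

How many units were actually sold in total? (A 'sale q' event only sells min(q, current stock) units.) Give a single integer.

Answer: 41

Derivation:
Processing events:
Start: stock = 28
  Event 1 (sale 6): sell min(6,28)=6. stock: 28 - 6 = 22. total_sold = 6
  Event 2 (sale 7): sell min(7,22)=7. stock: 22 - 7 = 15. total_sold = 13
  Event 3 (sale 1): sell min(1,15)=1. stock: 15 - 1 = 14. total_sold = 14
  Event 4 (restock 16): 14 + 16 = 30
  Event 5 (restock 19): 30 + 19 = 49
  Event 6 (sale 8): sell min(8,49)=8. stock: 49 - 8 = 41. total_sold = 22
  Event 7 (return 7): 41 + 7 = 48
  Event 8 (restock 35): 48 + 35 = 83
  Event 9 (sale 1): sell min(1,83)=1. stock: 83 - 1 = 82. total_sold = 23
  Event 10 (restock 29): 82 + 29 = 111
  Event 11 (sale 18): sell min(18,111)=18. stock: 111 - 18 = 93. total_sold = 41
  Event 12 (restock 15): 93 + 15 = 108
Final: stock = 108, total_sold = 41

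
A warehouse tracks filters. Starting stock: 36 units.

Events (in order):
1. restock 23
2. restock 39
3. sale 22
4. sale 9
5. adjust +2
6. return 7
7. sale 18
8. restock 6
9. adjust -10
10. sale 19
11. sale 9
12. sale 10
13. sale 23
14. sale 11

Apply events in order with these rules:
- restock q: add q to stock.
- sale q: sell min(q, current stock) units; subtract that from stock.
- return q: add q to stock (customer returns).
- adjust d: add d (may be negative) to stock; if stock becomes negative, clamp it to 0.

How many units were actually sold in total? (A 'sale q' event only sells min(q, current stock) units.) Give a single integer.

Answer: 103

Derivation:
Processing events:
Start: stock = 36
  Event 1 (restock 23): 36 + 23 = 59
  Event 2 (restock 39): 59 + 39 = 98
  Event 3 (sale 22): sell min(22,98)=22. stock: 98 - 22 = 76. total_sold = 22
  Event 4 (sale 9): sell min(9,76)=9. stock: 76 - 9 = 67. total_sold = 31
  Event 5 (adjust +2): 67 + 2 = 69
  Event 6 (return 7): 69 + 7 = 76
  Event 7 (sale 18): sell min(18,76)=18. stock: 76 - 18 = 58. total_sold = 49
  Event 8 (restock 6): 58 + 6 = 64
  Event 9 (adjust -10): 64 + -10 = 54
  Event 10 (sale 19): sell min(19,54)=19. stock: 54 - 19 = 35. total_sold = 68
  Event 11 (sale 9): sell min(9,35)=9. stock: 35 - 9 = 26. total_sold = 77
  Event 12 (sale 10): sell min(10,26)=10. stock: 26 - 10 = 16. total_sold = 87
  Event 13 (sale 23): sell min(23,16)=16. stock: 16 - 16 = 0. total_sold = 103
  Event 14 (sale 11): sell min(11,0)=0. stock: 0 - 0 = 0. total_sold = 103
Final: stock = 0, total_sold = 103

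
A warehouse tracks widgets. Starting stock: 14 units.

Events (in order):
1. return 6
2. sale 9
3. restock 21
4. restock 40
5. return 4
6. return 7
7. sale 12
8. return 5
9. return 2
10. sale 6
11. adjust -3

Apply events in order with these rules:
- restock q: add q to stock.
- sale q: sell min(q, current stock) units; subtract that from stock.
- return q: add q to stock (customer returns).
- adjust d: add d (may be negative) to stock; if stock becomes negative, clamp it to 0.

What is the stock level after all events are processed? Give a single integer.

Answer: 69

Derivation:
Processing events:
Start: stock = 14
  Event 1 (return 6): 14 + 6 = 20
  Event 2 (sale 9): sell min(9,20)=9. stock: 20 - 9 = 11. total_sold = 9
  Event 3 (restock 21): 11 + 21 = 32
  Event 4 (restock 40): 32 + 40 = 72
  Event 5 (return 4): 72 + 4 = 76
  Event 6 (return 7): 76 + 7 = 83
  Event 7 (sale 12): sell min(12,83)=12. stock: 83 - 12 = 71. total_sold = 21
  Event 8 (return 5): 71 + 5 = 76
  Event 9 (return 2): 76 + 2 = 78
  Event 10 (sale 6): sell min(6,78)=6. stock: 78 - 6 = 72. total_sold = 27
  Event 11 (adjust -3): 72 + -3 = 69
Final: stock = 69, total_sold = 27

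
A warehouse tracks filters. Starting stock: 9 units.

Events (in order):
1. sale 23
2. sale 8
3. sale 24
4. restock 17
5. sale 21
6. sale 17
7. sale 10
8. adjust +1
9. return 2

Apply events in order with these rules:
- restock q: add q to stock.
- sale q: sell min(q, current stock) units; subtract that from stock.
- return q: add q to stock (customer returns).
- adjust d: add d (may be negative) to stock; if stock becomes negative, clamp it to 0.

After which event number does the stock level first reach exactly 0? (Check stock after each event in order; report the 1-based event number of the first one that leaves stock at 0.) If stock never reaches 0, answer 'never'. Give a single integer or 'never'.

Processing events:
Start: stock = 9
  Event 1 (sale 23): sell min(23,9)=9. stock: 9 - 9 = 0. total_sold = 9
  Event 2 (sale 8): sell min(8,0)=0. stock: 0 - 0 = 0. total_sold = 9
  Event 3 (sale 24): sell min(24,0)=0. stock: 0 - 0 = 0. total_sold = 9
  Event 4 (restock 17): 0 + 17 = 17
  Event 5 (sale 21): sell min(21,17)=17. stock: 17 - 17 = 0. total_sold = 26
  Event 6 (sale 17): sell min(17,0)=0. stock: 0 - 0 = 0. total_sold = 26
  Event 7 (sale 10): sell min(10,0)=0. stock: 0 - 0 = 0. total_sold = 26
  Event 8 (adjust +1): 0 + 1 = 1
  Event 9 (return 2): 1 + 2 = 3
Final: stock = 3, total_sold = 26

First zero at event 1.

Answer: 1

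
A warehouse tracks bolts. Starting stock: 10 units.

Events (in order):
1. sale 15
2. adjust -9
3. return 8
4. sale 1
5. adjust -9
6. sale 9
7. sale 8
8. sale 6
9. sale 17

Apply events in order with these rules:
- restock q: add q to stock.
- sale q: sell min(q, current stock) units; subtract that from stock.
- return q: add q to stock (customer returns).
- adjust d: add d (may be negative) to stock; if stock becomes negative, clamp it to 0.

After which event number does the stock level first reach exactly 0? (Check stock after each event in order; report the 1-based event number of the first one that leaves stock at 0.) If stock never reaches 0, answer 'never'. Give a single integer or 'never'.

Answer: 1

Derivation:
Processing events:
Start: stock = 10
  Event 1 (sale 15): sell min(15,10)=10. stock: 10 - 10 = 0. total_sold = 10
  Event 2 (adjust -9): 0 + -9 = 0 (clamped to 0)
  Event 3 (return 8): 0 + 8 = 8
  Event 4 (sale 1): sell min(1,8)=1. stock: 8 - 1 = 7. total_sold = 11
  Event 5 (adjust -9): 7 + -9 = 0 (clamped to 0)
  Event 6 (sale 9): sell min(9,0)=0. stock: 0 - 0 = 0. total_sold = 11
  Event 7 (sale 8): sell min(8,0)=0. stock: 0 - 0 = 0. total_sold = 11
  Event 8 (sale 6): sell min(6,0)=0. stock: 0 - 0 = 0. total_sold = 11
  Event 9 (sale 17): sell min(17,0)=0. stock: 0 - 0 = 0. total_sold = 11
Final: stock = 0, total_sold = 11

First zero at event 1.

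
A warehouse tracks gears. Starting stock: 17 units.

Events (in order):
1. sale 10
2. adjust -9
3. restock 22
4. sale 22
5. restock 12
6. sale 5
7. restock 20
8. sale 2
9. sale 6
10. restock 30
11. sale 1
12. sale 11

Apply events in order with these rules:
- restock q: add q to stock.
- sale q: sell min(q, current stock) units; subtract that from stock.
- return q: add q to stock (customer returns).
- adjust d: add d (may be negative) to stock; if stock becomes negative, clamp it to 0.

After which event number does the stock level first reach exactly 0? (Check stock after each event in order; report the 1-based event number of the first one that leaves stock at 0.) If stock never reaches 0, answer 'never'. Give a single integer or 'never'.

Answer: 2

Derivation:
Processing events:
Start: stock = 17
  Event 1 (sale 10): sell min(10,17)=10. stock: 17 - 10 = 7. total_sold = 10
  Event 2 (adjust -9): 7 + -9 = 0 (clamped to 0)
  Event 3 (restock 22): 0 + 22 = 22
  Event 4 (sale 22): sell min(22,22)=22. stock: 22 - 22 = 0. total_sold = 32
  Event 5 (restock 12): 0 + 12 = 12
  Event 6 (sale 5): sell min(5,12)=5. stock: 12 - 5 = 7. total_sold = 37
  Event 7 (restock 20): 7 + 20 = 27
  Event 8 (sale 2): sell min(2,27)=2. stock: 27 - 2 = 25. total_sold = 39
  Event 9 (sale 6): sell min(6,25)=6. stock: 25 - 6 = 19. total_sold = 45
  Event 10 (restock 30): 19 + 30 = 49
  Event 11 (sale 1): sell min(1,49)=1. stock: 49 - 1 = 48. total_sold = 46
  Event 12 (sale 11): sell min(11,48)=11. stock: 48 - 11 = 37. total_sold = 57
Final: stock = 37, total_sold = 57

First zero at event 2.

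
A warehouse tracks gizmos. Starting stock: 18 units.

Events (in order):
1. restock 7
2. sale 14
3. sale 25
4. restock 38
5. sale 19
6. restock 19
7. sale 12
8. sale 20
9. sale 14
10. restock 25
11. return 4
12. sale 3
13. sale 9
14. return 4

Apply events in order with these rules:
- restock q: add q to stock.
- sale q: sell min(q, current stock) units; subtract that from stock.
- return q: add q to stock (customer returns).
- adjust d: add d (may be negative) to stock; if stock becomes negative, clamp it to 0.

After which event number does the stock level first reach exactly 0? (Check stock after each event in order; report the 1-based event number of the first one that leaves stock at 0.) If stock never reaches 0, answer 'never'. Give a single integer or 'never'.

Processing events:
Start: stock = 18
  Event 1 (restock 7): 18 + 7 = 25
  Event 2 (sale 14): sell min(14,25)=14. stock: 25 - 14 = 11. total_sold = 14
  Event 3 (sale 25): sell min(25,11)=11. stock: 11 - 11 = 0. total_sold = 25
  Event 4 (restock 38): 0 + 38 = 38
  Event 5 (sale 19): sell min(19,38)=19. stock: 38 - 19 = 19. total_sold = 44
  Event 6 (restock 19): 19 + 19 = 38
  Event 7 (sale 12): sell min(12,38)=12. stock: 38 - 12 = 26. total_sold = 56
  Event 8 (sale 20): sell min(20,26)=20. stock: 26 - 20 = 6. total_sold = 76
  Event 9 (sale 14): sell min(14,6)=6. stock: 6 - 6 = 0. total_sold = 82
  Event 10 (restock 25): 0 + 25 = 25
  Event 11 (return 4): 25 + 4 = 29
  Event 12 (sale 3): sell min(3,29)=3. stock: 29 - 3 = 26. total_sold = 85
  Event 13 (sale 9): sell min(9,26)=9. stock: 26 - 9 = 17. total_sold = 94
  Event 14 (return 4): 17 + 4 = 21
Final: stock = 21, total_sold = 94

First zero at event 3.

Answer: 3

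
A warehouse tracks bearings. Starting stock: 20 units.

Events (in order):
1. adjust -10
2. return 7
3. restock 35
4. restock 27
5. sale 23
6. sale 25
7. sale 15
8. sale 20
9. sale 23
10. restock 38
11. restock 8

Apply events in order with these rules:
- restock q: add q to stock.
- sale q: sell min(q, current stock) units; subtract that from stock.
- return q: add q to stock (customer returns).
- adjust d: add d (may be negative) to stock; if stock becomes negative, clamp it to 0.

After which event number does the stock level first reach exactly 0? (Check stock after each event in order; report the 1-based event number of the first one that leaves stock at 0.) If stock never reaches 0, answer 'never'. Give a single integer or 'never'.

Answer: 8

Derivation:
Processing events:
Start: stock = 20
  Event 1 (adjust -10): 20 + -10 = 10
  Event 2 (return 7): 10 + 7 = 17
  Event 3 (restock 35): 17 + 35 = 52
  Event 4 (restock 27): 52 + 27 = 79
  Event 5 (sale 23): sell min(23,79)=23. stock: 79 - 23 = 56. total_sold = 23
  Event 6 (sale 25): sell min(25,56)=25. stock: 56 - 25 = 31. total_sold = 48
  Event 7 (sale 15): sell min(15,31)=15. stock: 31 - 15 = 16. total_sold = 63
  Event 8 (sale 20): sell min(20,16)=16. stock: 16 - 16 = 0. total_sold = 79
  Event 9 (sale 23): sell min(23,0)=0. stock: 0 - 0 = 0. total_sold = 79
  Event 10 (restock 38): 0 + 38 = 38
  Event 11 (restock 8): 38 + 8 = 46
Final: stock = 46, total_sold = 79

First zero at event 8.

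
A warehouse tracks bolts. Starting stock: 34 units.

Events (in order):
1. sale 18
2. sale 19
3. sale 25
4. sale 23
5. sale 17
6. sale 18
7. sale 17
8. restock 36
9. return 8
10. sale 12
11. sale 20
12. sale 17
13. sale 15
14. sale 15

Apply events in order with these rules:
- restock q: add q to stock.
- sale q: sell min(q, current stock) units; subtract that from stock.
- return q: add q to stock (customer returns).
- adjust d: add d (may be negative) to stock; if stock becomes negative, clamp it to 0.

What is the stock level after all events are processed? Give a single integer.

Processing events:
Start: stock = 34
  Event 1 (sale 18): sell min(18,34)=18. stock: 34 - 18 = 16. total_sold = 18
  Event 2 (sale 19): sell min(19,16)=16. stock: 16 - 16 = 0. total_sold = 34
  Event 3 (sale 25): sell min(25,0)=0. stock: 0 - 0 = 0. total_sold = 34
  Event 4 (sale 23): sell min(23,0)=0. stock: 0 - 0 = 0. total_sold = 34
  Event 5 (sale 17): sell min(17,0)=0. stock: 0 - 0 = 0. total_sold = 34
  Event 6 (sale 18): sell min(18,0)=0. stock: 0 - 0 = 0. total_sold = 34
  Event 7 (sale 17): sell min(17,0)=0. stock: 0 - 0 = 0. total_sold = 34
  Event 8 (restock 36): 0 + 36 = 36
  Event 9 (return 8): 36 + 8 = 44
  Event 10 (sale 12): sell min(12,44)=12. stock: 44 - 12 = 32. total_sold = 46
  Event 11 (sale 20): sell min(20,32)=20. stock: 32 - 20 = 12. total_sold = 66
  Event 12 (sale 17): sell min(17,12)=12. stock: 12 - 12 = 0. total_sold = 78
  Event 13 (sale 15): sell min(15,0)=0. stock: 0 - 0 = 0. total_sold = 78
  Event 14 (sale 15): sell min(15,0)=0. stock: 0 - 0 = 0. total_sold = 78
Final: stock = 0, total_sold = 78

Answer: 0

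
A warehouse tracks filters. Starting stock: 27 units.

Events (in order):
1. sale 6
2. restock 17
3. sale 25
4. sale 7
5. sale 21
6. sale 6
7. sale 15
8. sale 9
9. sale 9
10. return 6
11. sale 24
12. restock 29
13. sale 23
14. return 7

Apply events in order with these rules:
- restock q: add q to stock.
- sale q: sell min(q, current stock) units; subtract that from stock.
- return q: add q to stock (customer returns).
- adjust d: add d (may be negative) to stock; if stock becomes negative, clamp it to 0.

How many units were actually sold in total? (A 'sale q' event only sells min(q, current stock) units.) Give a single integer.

Processing events:
Start: stock = 27
  Event 1 (sale 6): sell min(6,27)=6. stock: 27 - 6 = 21. total_sold = 6
  Event 2 (restock 17): 21 + 17 = 38
  Event 3 (sale 25): sell min(25,38)=25. stock: 38 - 25 = 13. total_sold = 31
  Event 4 (sale 7): sell min(7,13)=7. stock: 13 - 7 = 6. total_sold = 38
  Event 5 (sale 21): sell min(21,6)=6. stock: 6 - 6 = 0. total_sold = 44
  Event 6 (sale 6): sell min(6,0)=0. stock: 0 - 0 = 0. total_sold = 44
  Event 7 (sale 15): sell min(15,0)=0. stock: 0 - 0 = 0. total_sold = 44
  Event 8 (sale 9): sell min(9,0)=0. stock: 0 - 0 = 0. total_sold = 44
  Event 9 (sale 9): sell min(9,0)=0. stock: 0 - 0 = 0. total_sold = 44
  Event 10 (return 6): 0 + 6 = 6
  Event 11 (sale 24): sell min(24,6)=6. stock: 6 - 6 = 0. total_sold = 50
  Event 12 (restock 29): 0 + 29 = 29
  Event 13 (sale 23): sell min(23,29)=23. stock: 29 - 23 = 6. total_sold = 73
  Event 14 (return 7): 6 + 7 = 13
Final: stock = 13, total_sold = 73

Answer: 73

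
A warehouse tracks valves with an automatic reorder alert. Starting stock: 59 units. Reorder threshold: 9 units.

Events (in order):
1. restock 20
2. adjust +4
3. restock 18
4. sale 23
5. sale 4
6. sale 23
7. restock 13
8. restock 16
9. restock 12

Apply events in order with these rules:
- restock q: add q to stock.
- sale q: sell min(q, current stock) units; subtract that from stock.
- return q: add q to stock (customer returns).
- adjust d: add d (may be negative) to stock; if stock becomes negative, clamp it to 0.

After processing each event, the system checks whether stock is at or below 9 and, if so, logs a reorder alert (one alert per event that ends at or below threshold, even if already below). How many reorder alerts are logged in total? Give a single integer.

Answer: 0

Derivation:
Processing events:
Start: stock = 59
  Event 1 (restock 20): 59 + 20 = 79
  Event 2 (adjust +4): 79 + 4 = 83
  Event 3 (restock 18): 83 + 18 = 101
  Event 4 (sale 23): sell min(23,101)=23. stock: 101 - 23 = 78. total_sold = 23
  Event 5 (sale 4): sell min(4,78)=4. stock: 78 - 4 = 74. total_sold = 27
  Event 6 (sale 23): sell min(23,74)=23. stock: 74 - 23 = 51. total_sold = 50
  Event 7 (restock 13): 51 + 13 = 64
  Event 8 (restock 16): 64 + 16 = 80
  Event 9 (restock 12): 80 + 12 = 92
Final: stock = 92, total_sold = 50

Checking against threshold 9:
  After event 1: stock=79 > 9
  After event 2: stock=83 > 9
  After event 3: stock=101 > 9
  After event 4: stock=78 > 9
  After event 5: stock=74 > 9
  After event 6: stock=51 > 9
  After event 7: stock=64 > 9
  After event 8: stock=80 > 9
  After event 9: stock=92 > 9
Alert events: []. Count = 0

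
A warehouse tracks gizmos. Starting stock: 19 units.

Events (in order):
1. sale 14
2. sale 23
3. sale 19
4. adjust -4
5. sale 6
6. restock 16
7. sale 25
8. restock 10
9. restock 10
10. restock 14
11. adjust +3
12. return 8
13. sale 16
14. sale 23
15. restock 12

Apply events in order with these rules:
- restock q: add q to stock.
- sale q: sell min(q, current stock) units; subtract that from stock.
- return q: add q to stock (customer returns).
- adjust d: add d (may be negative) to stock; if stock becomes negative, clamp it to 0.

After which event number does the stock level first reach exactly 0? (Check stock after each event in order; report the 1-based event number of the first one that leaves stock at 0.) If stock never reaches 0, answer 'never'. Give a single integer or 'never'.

Answer: 2

Derivation:
Processing events:
Start: stock = 19
  Event 1 (sale 14): sell min(14,19)=14. stock: 19 - 14 = 5. total_sold = 14
  Event 2 (sale 23): sell min(23,5)=5. stock: 5 - 5 = 0. total_sold = 19
  Event 3 (sale 19): sell min(19,0)=0. stock: 0 - 0 = 0. total_sold = 19
  Event 4 (adjust -4): 0 + -4 = 0 (clamped to 0)
  Event 5 (sale 6): sell min(6,0)=0. stock: 0 - 0 = 0. total_sold = 19
  Event 6 (restock 16): 0 + 16 = 16
  Event 7 (sale 25): sell min(25,16)=16. stock: 16 - 16 = 0. total_sold = 35
  Event 8 (restock 10): 0 + 10 = 10
  Event 9 (restock 10): 10 + 10 = 20
  Event 10 (restock 14): 20 + 14 = 34
  Event 11 (adjust +3): 34 + 3 = 37
  Event 12 (return 8): 37 + 8 = 45
  Event 13 (sale 16): sell min(16,45)=16. stock: 45 - 16 = 29. total_sold = 51
  Event 14 (sale 23): sell min(23,29)=23. stock: 29 - 23 = 6. total_sold = 74
  Event 15 (restock 12): 6 + 12 = 18
Final: stock = 18, total_sold = 74

First zero at event 2.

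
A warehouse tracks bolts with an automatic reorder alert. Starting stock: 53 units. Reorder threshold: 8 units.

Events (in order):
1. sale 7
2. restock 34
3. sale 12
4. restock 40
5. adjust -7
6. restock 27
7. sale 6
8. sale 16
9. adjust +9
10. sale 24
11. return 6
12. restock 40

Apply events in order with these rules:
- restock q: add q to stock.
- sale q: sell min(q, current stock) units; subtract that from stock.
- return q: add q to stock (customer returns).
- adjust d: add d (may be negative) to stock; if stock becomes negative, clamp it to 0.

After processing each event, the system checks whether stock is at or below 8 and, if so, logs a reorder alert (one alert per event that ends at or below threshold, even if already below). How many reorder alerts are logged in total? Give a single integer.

Answer: 0

Derivation:
Processing events:
Start: stock = 53
  Event 1 (sale 7): sell min(7,53)=7. stock: 53 - 7 = 46. total_sold = 7
  Event 2 (restock 34): 46 + 34 = 80
  Event 3 (sale 12): sell min(12,80)=12. stock: 80 - 12 = 68. total_sold = 19
  Event 4 (restock 40): 68 + 40 = 108
  Event 5 (adjust -7): 108 + -7 = 101
  Event 6 (restock 27): 101 + 27 = 128
  Event 7 (sale 6): sell min(6,128)=6. stock: 128 - 6 = 122. total_sold = 25
  Event 8 (sale 16): sell min(16,122)=16. stock: 122 - 16 = 106. total_sold = 41
  Event 9 (adjust +9): 106 + 9 = 115
  Event 10 (sale 24): sell min(24,115)=24. stock: 115 - 24 = 91. total_sold = 65
  Event 11 (return 6): 91 + 6 = 97
  Event 12 (restock 40): 97 + 40 = 137
Final: stock = 137, total_sold = 65

Checking against threshold 8:
  After event 1: stock=46 > 8
  After event 2: stock=80 > 8
  After event 3: stock=68 > 8
  After event 4: stock=108 > 8
  After event 5: stock=101 > 8
  After event 6: stock=128 > 8
  After event 7: stock=122 > 8
  After event 8: stock=106 > 8
  After event 9: stock=115 > 8
  After event 10: stock=91 > 8
  After event 11: stock=97 > 8
  After event 12: stock=137 > 8
Alert events: []. Count = 0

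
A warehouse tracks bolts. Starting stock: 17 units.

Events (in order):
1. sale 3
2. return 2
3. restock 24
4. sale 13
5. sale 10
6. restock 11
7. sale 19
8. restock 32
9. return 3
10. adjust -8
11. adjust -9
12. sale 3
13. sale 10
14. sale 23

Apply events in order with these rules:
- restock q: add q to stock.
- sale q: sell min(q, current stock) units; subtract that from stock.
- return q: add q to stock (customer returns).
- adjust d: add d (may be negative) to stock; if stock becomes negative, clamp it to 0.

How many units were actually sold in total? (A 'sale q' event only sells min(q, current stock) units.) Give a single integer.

Processing events:
Start: stock = 17
  Event 1 (sale 3): sell min(3,17)=3. stock: 17 - 3 = 14. total_sold = 3
  Event 2 (return 2): 14 + 2 = 16
  Event 3 (restock 24): 16 + 24 = 40
  Event 4 (sale 13): sell min(13,40)=13. stock: 40 - 13 = 27. total_sold = 16
  Event 5 (sale 10): sell min(10,27)=10. stock: 27 - 10 = 17. total_sold = 26
  Event 6 (restock 11): 17 + 11 = 28
  Event 7 (sale 19): sell min(19,28)=19. stock: 28 - 19 = 9. total_sold = 45
  Event 8 (restock 32): 9 + 32 = 41
  Event 9 (return 3): 41 + 3 = 44
  Event 10 (adjust -8): 44 + -8 = 36
  Event 11 (adjust -9): 36 + -9 = 27
  Event 12 (sale 3): sell min(3,27)=3. stock: 27 - 3 = 24. total_sold = 48
  Event 13 (sale 10): sell min(10,24)=10. stock: 24 - 10 = 14. total_sold = 58
  Event 14 (sale 23): sell min(23,14)=14. stock: 14 - 14 = 0. total_sold = 72
Final: stock = 0, total_sold = 72

Answer: 72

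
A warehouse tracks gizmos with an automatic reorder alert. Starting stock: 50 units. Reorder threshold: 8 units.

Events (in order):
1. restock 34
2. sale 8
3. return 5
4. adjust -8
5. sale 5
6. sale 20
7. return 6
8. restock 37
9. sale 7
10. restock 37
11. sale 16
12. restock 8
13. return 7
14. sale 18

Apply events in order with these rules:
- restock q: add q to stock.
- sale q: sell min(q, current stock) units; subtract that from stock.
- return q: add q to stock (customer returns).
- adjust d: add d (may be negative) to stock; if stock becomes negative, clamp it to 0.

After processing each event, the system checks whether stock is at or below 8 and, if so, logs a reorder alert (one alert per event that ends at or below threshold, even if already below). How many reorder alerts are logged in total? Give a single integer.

Answer: 0

Derivation:
Processing events:
Start: stock = 50
  Event 1 (restock 34): 50 + 34 = 84
  Event 2 (sale 8): sell min(8,84)=8. stock: 84 - 8 = 76. total_sold = 8
  Event 3 (return 5): 76 + 5 = 81
  Event 4 (adjust -8): 81 + -8 = 73
  Event 5 (sale 5): sell min(5,73)=5. stock: 73 - 5 = 68. total_sold = 13
  Event 6 (sale 20): sell min(20,68)=20. stock: 68 - 20 = 48. total_sold = 33
  Event 7 (return 6): 48 + 6 = 54
  Event 8 (restock 37): 54 + 37 = 91
  Event 9 (sale 7): sell min(7,91)=7. stock: 91 - 7 = 84. total_sold = 40
  Event 10 (restock 37): 84 + 37 = 121
  Event 11 (sale 16): sell min(16,121)=16. stock: 121 - 16 = 105. total_sold = 56
  Event 12 (restock 8): 105 + 8 = 113
  Event 13 (return 7): 113 + 7 = 120
  Event 14 (sale 18): sell min(18,120)=18. stock: 120 - 18 = 102. total_sold = 74
Final: stock = 102, total_sold = 74

Checking against threshold 8:
  After event 1: stock=84 > 8
  After event 2: stock=76 > 8
  After event 3: stock=81 > 8
  After event 4: stock=73 > 8
  After event 5: stock=68 > 8
  After event 6: stock=48 > 8
  After event 7: stock=54 > 8
  After event 8: stock=91 > 8
  After event 9: stock=84 > 8
  After event 10: stock=121 > 8
  After event 11: stock=105 > 8
  After event 12: stock=113 > 8
  After event 13: stock=120 > 8
  After event 14: stock=102 > 8
Alert events: []. Count = 0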